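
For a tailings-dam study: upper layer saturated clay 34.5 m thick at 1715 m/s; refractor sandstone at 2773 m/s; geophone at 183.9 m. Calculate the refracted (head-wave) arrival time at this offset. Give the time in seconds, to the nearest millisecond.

θ_c = arcsin(V₁/V₂) = arcsin(1715/2773) = 38.20°, cos θ_c = 0.7858.
Intercept time tᵢ = 2h cos θ_c / V₁ = 2·34.5·0.7858/1715 = 0.03162 s.
t = x/V₂ + tᵢ = 183.9/2773 + 0.03162 = 0.09793 s.

0.098 s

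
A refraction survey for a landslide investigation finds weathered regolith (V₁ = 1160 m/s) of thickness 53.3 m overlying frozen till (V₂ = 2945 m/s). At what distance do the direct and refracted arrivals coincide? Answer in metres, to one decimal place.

x_cross = 2h·√((V₂+V₁)/(V₂−V₁)).
(V₂+V₁)/(V₂−V₁) = (2945+1160)/(2945−1160) = 2.2997; √ = 1.5165.
x_cross = 2·53.3·1.5165 = 161.66 m.

161.7 m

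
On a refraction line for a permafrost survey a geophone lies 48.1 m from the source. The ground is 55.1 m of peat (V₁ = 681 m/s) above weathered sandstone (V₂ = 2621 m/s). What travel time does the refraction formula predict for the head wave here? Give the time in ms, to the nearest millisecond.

175 ms

t = x/V₂ + 2h·√(V₂²−V₁²)/(V₁V₂).
√(V₂²−V₁²) = √(2621²−681²) = 2531.0 m/s; delay term = 2·55.1·2531.0/(681·2621) = 0.15626 s.
t = 48.1/2621 + 0.15626 = 0.17462 s.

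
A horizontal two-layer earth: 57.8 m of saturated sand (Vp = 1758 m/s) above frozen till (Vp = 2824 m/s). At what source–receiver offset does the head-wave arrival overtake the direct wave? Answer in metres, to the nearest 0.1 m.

239.7 m

x_cross = 2h·√((V₂+V₁)/(V₂−V₁)).
(V₂+V₁)/(V₂−V₁) = (2824+1758)/(2824−1758) = 4.2983; √ = 2.0732.
x_cross = 2·57.8·2.0732 = 239.67 m.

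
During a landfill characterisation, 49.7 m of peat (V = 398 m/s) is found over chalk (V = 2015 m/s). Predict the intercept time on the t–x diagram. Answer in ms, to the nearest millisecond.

245 ms

θ_c = arcsin(V₁/V₂) = arcsin(398/2015) = 11.39°; cos θ_c = 0.9803.
tᵢ = 2h·cos θ_c / V₁ = 2·49.7·0.9803 / 398 = 0.24483 s.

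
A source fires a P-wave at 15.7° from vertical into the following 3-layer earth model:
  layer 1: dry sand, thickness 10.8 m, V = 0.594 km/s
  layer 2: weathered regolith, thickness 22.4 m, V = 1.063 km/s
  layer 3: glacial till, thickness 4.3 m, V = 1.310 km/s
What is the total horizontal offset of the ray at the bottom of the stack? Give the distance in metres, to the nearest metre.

19 m

Apply Snell's law at each interface; in layer i the horizontal offset is hᵢ·tan θᵢ.
Layer 1: θ = 15.70°; offset = 10.8·tan 15.70° = 3.036 m.
Layer 2: sin θ = 1.063·sin 15.7°/0.594 = 0.4843, θ = 28.96°; offset = 22.4·tan 28.96° = 12.398 m.
Layer 3: sin θ = 1.310·sin 15.7°/0.594 = 0.5968, θ = 36.64°; offset = 4.3·tan 36.64° = 3.198 m.
Summing the layer offsets gives 18.632 m.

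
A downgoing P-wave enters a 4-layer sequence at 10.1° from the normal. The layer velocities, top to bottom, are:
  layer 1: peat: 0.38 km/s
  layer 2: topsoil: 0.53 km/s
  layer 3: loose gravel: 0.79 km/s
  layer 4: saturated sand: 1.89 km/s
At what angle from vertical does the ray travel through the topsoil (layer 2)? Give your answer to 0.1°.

14.2°

Ray parameter p = sin 10.1° / 0.38 = 4.6149e-01 s/km.
sin θ_2 = p·V_2 = 4.6149e-01 × 0.53 = 0.2446.
θ_2 = 14.16° from the vertical.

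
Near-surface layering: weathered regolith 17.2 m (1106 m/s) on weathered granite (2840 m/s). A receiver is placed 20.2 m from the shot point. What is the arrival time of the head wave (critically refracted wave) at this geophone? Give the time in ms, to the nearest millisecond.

36 ms

t = x/V₂ + 2h·√(V₂²−V₁²)/(V₁V₂).
√(V₂²−V₁²) = √(2840²−1106²) = 2615.8 m/s; delay term = 2·17.2·2615.8/(1106·2840) = 0.02865 s.
t = 20.2/2840 + 0.02865 = 0.03576 s.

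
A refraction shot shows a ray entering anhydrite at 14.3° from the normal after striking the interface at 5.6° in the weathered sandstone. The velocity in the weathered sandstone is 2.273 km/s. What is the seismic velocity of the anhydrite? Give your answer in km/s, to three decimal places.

sin 5.6° = 0.0976; sin 14.3° = 0.2470.
V₂ = V₁·(sin θ₂/sin θ₁) = 2.273·(0.2470/0.0976) = 5.753 km/s.

5.753 km/s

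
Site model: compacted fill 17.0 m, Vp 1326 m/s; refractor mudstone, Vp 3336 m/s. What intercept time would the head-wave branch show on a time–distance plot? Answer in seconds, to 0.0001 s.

0.0235 s

θ_c = arcsin(V₁/V₂) = arcsin(1326/3336) = 23.42°; cos θ_c = 0.9176.
tᵢ = 2h·cos θ_c / V₁ = 2·17.0·0.9176 / 1326 = 0.02353 s.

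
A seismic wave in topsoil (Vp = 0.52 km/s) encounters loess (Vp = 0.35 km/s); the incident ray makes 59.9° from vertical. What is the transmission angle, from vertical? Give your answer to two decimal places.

35.61°

Snell's law: sin θ₂ = (V₂/V₁)·sin θ₁ = (0.35/0.52)·sin 59.9° = 0.5823.
θ₂ = arcsin 0.5823 = 35.61° from the normal.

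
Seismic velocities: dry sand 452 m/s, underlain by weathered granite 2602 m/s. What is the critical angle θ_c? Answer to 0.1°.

10.0°

Critical incidence: sin θ_c = V₁/V₂ = 452/2602 = 0.1737.
θ_c = arcsin 0.1737 = 10.00°.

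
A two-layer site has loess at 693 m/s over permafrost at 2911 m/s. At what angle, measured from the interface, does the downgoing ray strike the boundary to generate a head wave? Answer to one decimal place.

Critical incidence: sin θ_c = V₁/V₂ = 693/2911 = 0.2381.
θ_c = arcsin 0.2381 = 13.77°.
Measured from the interface: 90° − 13.77° = 76.23°.

76.2°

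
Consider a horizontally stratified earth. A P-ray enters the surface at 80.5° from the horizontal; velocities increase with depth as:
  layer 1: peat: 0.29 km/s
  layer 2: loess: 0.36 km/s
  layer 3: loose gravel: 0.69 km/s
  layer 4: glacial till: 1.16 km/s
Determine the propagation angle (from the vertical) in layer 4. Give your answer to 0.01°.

From the normal: θ₁ = 90° − 80.5° = 9.5°.
Ray parameter p = sin 9.5° / 0.29 = 5.6913e-01 s/km.
sin θ_4 = p·V_4 = 5.6913e-01 × 1.16 = 0.6602.
θ_4 = 41.31° from the vertical.

41.31°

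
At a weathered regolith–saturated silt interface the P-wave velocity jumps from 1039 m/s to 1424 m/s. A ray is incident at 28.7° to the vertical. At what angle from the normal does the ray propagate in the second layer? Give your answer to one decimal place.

41.2°

sin θ₁/V₁ = sin θ₂/V₂ ⇒ sin θ₂ = 1424·sin 28.7°/1039 = 1424·0.4802/1039 = 0.6582.
θ₂ = sin⁻¹(0.6582) = 41.16° (from vertical).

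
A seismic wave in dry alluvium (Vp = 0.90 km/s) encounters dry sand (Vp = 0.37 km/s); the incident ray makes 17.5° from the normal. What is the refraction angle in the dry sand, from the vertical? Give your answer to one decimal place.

7.1°

sin θ₁/V₁ = sin θ₂/V₂ ⇒ sin θ₂ = 0.37·sin 17.5°/0.90 = 0.37·0.3007/0.90 = 0.1236.
θ₂ = sin⁻¹(0.1236) = 7.10° (from vertical).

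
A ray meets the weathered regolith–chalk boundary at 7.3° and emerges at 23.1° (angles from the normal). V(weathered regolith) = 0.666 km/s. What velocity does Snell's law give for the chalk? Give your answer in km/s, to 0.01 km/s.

Snell's law: sin 7.3°/V₁ = sin 23.1°/V₂.
V₂ = V₁·sin 23.1°/sin 7.3° = 0.666 × 3.0877 = 2.06 km/s.

2.06 km/s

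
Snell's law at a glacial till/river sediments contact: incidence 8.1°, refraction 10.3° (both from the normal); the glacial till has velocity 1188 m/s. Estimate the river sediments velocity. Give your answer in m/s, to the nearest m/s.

Snell's law: sin 8.1°/V₁ = sin 10.3°/V₂.
V₂ = V₁·sin 10.3°/sin 8.1° = 1188 × 1.2690 = 1507.56 m/s.

1508 m/s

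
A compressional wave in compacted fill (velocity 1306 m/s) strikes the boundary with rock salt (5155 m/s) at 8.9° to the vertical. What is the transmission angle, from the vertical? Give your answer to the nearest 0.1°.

Snell's law: sin θ₂ = (V₂/V₁)·sin θ₁ = (5155/1306)·sin 8.9° = 0.6107.
θ₂ = sin⁻¹(0.6107) = 37.64° (from vertical).

37.6°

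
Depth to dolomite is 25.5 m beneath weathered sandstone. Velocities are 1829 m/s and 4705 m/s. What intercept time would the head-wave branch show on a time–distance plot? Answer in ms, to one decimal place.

25.7 ms

tᵢ = 2h·√(V₂²−V₁²)/(V₁V₂).
√(V₂²−V₁²) = √(4705²−1829²) = 4334.9 m/s.
tᵢ = 2·25.5·4334.9/(1829·4705) = 0.02569 s.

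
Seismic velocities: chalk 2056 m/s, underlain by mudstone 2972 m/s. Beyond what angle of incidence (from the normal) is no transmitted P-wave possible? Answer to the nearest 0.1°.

Critical incidence: sin θ_c = V₁/V₂ = 2056/2972 = 0.6918.
θ_c = arcsin 0.6918 = 43.77°.

43.8°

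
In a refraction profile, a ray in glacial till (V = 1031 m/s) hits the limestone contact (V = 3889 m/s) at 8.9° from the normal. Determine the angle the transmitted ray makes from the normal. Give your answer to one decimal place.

Snell's law: sin θ₂ = (V₂/V₁)·sin θ₁ = (3889/1031)·sin 8.9° = 0.5836.
θ₂ = arcsin 0.5836 = 35.70° from the normal.

35.7°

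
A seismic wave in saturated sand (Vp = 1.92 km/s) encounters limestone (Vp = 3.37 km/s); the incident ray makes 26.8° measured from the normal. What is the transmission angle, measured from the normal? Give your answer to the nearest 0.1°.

52.3°

Snell's law: sin θ₂ = (V₂/V₁)·sin θ₁ = (3.37/1.92)·sin 26.8° = 0.7914.
θ₂ = arcsin 0.7914 = 52.32° from the normal.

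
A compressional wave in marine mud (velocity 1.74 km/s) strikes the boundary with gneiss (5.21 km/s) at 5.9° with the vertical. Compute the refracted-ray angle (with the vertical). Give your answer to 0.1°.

17.9°

sin θ₁/V₁ = sin θ₂/V₂ ⇒ sin θ₂ = 5.21·sin 5.9°/1.74 = 5.21·0.1028/1.74 = 0.3078.
θ₂ = arcsin 0.3078 = 17.93° from the normal.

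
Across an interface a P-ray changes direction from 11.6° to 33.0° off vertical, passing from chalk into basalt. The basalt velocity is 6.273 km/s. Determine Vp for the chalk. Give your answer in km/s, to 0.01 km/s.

2.32 km/s

sin 11.6° = 0.2011; sin 33.0° = 0.5446.
V₁ = V₂·(sin θ₁/sin θ₂) = 6.273·(0.2011/0.5446) = 2.32 km/s.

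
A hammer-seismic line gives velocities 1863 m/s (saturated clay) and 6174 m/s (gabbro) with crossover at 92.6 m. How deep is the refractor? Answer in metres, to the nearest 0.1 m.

h = (x_cross/2)·√((V₂−V₁)/(V₂+V₁)).
(V₂−V₁)/(V₂+V₁) = (6174−1863)/(6174+1863) = 0.5364; √ = 0.7324.
h = (92.6/2)·0.7324 = 33.91 m.

33.9 m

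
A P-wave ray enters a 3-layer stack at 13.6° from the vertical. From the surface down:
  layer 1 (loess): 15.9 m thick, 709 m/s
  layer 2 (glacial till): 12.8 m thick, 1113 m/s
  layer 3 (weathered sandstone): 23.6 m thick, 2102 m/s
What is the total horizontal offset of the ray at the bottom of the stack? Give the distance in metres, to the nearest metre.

Apply Snell's law at each interface; in layer i the horizontal offset is hᵢ·tan θᵢ.
Layer 1: θ = 13.60°; offset = 15.9·tan 13.60° = 3.847 m.
Layer 2: sin θ = 1113·sin 13.6°/709 = 0.3691, θ = 21.66°; offset = 12.8·tan 21.66° = 5.084 m.
Layer 3: sin θ = 2102·sin 13.6°/709 = 0.6971, θ = 44.20°; offset = 23.6·tan 44.20° = 22.948 m.
Σ offsets = 31.879 m.

32 m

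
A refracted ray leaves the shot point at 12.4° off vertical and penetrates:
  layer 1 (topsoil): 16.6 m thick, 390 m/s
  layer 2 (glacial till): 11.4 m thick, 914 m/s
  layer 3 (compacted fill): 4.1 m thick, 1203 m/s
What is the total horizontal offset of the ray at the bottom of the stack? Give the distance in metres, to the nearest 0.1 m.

13.9 m

Apply Snell's law at each interface; in layer i the horizontal offset is hᵢ·tan θᵢ.
Layer 1: θ = 12.40°; offset = 16.6·tan 12.40° = 3.650 m.
Layer 2: sin θ = 914·sin 12.4°/390 = 0.5033, θ = 30.22°; offset = 11.4·tan 30.22° = 6.639 m.
Layer 3: sin θ = 1203·sin 12.4°/390 = 0.6624, θ = 41.48°; offset = 4.1·tan 41.48° = 3.625 m.
Σ offsets = 13.914 m.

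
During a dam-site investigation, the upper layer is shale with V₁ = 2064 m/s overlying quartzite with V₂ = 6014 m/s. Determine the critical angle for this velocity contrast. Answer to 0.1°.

Critical incidence: sin θ_c = V₁/V₂ = 2064/6014 = 0.3432.
θ_c = arcsin 0.3432 = 20.07°.

20.1°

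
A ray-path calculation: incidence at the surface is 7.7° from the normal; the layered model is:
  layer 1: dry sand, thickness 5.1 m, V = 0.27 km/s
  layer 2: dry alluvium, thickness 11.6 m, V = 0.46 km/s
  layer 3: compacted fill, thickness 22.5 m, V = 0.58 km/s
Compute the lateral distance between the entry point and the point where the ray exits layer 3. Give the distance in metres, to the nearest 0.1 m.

10.2 m

p = sin θ₁/V₁ = sin 7.7°/0.27 = 4.9625e-01 s/km is conserved through the stack.
Layer 1: θ = 7.70°; offset = 5.1·tan 7.70° = 0.690 m.
Layer 2: sin θ = p·0.46 = 0.2283 → θ = 13.20°; offset = 11.6·tan 13.20° = 2.720 m.
Layer 3: sin θ = p·0.58 = 0.2878 → θ = 16.73°; offset = 22.5·tan 16.73° = 6.762 m.
Total horizontal offset = 10.171 m.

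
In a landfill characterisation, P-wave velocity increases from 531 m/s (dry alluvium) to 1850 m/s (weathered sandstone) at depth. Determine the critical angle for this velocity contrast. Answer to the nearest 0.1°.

16.7°

Critical incidence: sin θ_c = V₁/V₂ = 531/1850 = 0.2870.
θ_c = arcsin 0.2870 = 16.68°.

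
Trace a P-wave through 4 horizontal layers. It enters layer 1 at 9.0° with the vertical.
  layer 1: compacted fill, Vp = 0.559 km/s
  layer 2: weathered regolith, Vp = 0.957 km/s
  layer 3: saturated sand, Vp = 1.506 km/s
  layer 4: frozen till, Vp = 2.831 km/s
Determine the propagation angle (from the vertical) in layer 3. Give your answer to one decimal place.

Ray parameter p = sin 9.0° / 0.559 = 2.7985e-01 s/km.
sin θ_3 = p·V_3 = 2.7985e-01 × 1.506 = 0.4214.
θ_3 = 24.93° from the vertical.

24.9°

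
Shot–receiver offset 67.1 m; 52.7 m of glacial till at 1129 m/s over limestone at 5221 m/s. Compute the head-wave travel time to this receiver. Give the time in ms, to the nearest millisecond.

t = x/V₂ + 2h·√(V₂²−V₁²)/(V₁V₂).
√(V₂²−V₁²) = √(5221²−1129²) = 5097.5 m/s; delay term = 2·52.7·5097.5/(1129·5221) = 0.09115 s.
t = 67.1/5221 + 0.09115 = 0.10400 s.

104 ms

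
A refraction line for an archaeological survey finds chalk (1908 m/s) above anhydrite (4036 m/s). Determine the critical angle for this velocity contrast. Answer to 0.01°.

At critical incidence the refracted ray runs along the interface (θ₂ = 90°), so sin θ_c = V₁/V₂.
θ_c = arcsin(1908/4036) = arcsin 0.4727 = 28.21°.

28.21°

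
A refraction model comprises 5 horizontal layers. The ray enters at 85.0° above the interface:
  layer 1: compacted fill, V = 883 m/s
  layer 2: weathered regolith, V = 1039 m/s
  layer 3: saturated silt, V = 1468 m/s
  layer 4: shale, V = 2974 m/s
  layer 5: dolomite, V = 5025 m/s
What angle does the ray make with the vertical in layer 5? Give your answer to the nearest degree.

From the normal: θ₁ = 90° − 85.0° = 5.0°.
Ray parameter p = sin 5.0° / 883 = 9.8704e-05 s/m.
sin θ_5 = p·V_5 = 9.8704e-05 × 5025 = 0.4960.
θ_5 = arcsin 0.4960 = 29.73°.

30°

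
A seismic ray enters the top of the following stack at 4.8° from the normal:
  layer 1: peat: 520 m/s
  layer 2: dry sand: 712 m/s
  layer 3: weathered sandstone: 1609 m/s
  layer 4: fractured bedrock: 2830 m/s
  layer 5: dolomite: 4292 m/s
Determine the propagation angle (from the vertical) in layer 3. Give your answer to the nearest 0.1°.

15.0°

Snell's law across each interface conserves sin θ / V, so sin θ_3 = V_3·sin θ₁/V₁.
sin θ_3 = 1609 × sin 4.8° / 520 = 0.2589.
θ_3 = arcsin 0.2589 = 15.01°.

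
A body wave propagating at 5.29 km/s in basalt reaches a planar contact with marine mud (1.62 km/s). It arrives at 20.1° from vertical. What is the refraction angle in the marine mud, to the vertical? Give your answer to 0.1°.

sin θ₁/V₁ = sin θ₂/V₂ ⇒ sin θ₂ = 1.62·sin 20.1°/5.29 = 1.62·0.3437/5.29 = 0.1052.
θ₂ = sin⁻¹(0.1052) = 6.04° (from vertical).

6.0°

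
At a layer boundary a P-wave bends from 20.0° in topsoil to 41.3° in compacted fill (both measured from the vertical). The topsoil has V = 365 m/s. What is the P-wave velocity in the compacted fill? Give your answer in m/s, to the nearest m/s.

704 m/s

sin 20.0° = 0.3420; sin 41.3° = 0.6600.
V₂ = V₁·(sin θ₂/sin θ₁) = 365·(0.6600/0.3420) = 704.35 m/s.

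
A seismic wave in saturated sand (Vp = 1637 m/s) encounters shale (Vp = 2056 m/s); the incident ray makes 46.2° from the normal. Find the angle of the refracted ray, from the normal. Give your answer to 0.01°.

sin θ₁/V₁ = sin θ₂/V₂ ⇒ sin θ₂ = 2056·sin 46.2°/1637 = 2056·0.7218/1637 = 0.9065.
θ₂ = arcsin 0.9065 = 65.03° from the normal.

65.03°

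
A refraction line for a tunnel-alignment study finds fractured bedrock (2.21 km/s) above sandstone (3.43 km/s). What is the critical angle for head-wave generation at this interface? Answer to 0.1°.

At critical incidence the refracted ray runs along the interface (θ₂ = 90°), so sin θ_c = V₁/V₂.
θ_c = arcsin(2.21/3.43) = arcsin 0.6443 = 40.11°.

40.1°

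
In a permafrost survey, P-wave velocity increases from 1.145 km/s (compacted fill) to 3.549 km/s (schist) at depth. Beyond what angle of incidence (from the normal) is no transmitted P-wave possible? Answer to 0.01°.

At critical incidence the refracted ray runs along the interface (θ₂ = 90°), so sin θ_c = V₁/V₂.
θ_c = arcsin(1.145/3.549) = arcsin 0.3226 = 18.82°.

18.82°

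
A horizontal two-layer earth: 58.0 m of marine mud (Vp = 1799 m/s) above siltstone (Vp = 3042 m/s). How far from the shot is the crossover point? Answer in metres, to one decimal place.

228.9 m

x_cross = 2h·√((V₂+V₁)/(V₂−V₁)).
(V₂+V₁)/(V₂−V₁) = (3042+1799)/(3042−1799) = 3.8946; √ = 1.9735.
x_cross = 2·58.0·1.9735 = 228.92 m.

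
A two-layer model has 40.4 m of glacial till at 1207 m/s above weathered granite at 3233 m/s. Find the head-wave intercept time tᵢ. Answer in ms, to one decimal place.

θ_c = arcsin(V₁/V₂) = arcsin(1207/3233) = 21.92°; cos θ_c = 0.9277.
tᵢ = 2h·cos θ_c / V₁ = 2·40.4·0.9277 / 1207 = 0.06210 s.

62.1 ms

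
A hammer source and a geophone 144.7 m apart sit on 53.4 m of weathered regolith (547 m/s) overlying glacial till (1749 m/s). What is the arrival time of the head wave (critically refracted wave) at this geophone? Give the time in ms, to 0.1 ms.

θ_c = arcsin(V₁/V₂) = arcsin(547/1749) = 18.23°, cos θ_c = 0.9498.
Intercept time tᵢ = 2h cos θ_c / V₁ = 2·53.4·0.9498/547 = 0.18545 s.
t = x/V₂ + tᵢ = 144.7/1749 + 0.18545 = 0.26819 s.

268.2 ms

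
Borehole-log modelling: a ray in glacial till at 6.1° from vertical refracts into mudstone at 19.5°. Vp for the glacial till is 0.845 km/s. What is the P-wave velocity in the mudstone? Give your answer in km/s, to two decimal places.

Snell's law: sin 6.1°/V₁ = sin 19.5°/V₂.
V₂ = V₁·sin 19.5°/sin 6.1° = 0.845 × 3.1413 = 2.65 km/s.

2.65 km/s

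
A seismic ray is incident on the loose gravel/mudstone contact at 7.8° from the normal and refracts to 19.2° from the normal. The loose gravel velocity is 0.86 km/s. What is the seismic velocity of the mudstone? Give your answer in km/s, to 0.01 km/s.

Snell's law: sin 7.8°/V₁ = sin 19.2°/V₂.
V₂ = V₁·sin 19.2°/sin 7.8° = 0.86 × 2.4232 = 2.08 km/s.

2.08 km/s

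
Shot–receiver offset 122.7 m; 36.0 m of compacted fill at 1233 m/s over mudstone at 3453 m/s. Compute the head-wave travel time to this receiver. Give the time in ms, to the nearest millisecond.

t = x/V₂ + 2h·√(V₂²−V₁²)/(V₁V₂).
√(V₂²−V₁²) = √(3453²−1233²) = 3225.4 m/s; delay term = 2·36.0·3225.4/(1233·3453) = 0.05454 s.
t = 122.7/3453 + 0.05454 = 0.09008 s.

90 ms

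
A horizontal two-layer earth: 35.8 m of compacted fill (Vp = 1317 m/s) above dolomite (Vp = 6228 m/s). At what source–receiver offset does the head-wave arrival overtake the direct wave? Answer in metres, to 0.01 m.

88.75 m

θ_c = arcsin(1317/6228) = 12.21°, so cos θ_c = 0.9774 and tᵢ = 2h cos θ_c/V₁ = 0.0531 s.
At crossover x/V₁ = x/V₂ + tᵢ ⇒ x = tᵢ/(1/V₁ − 1/V₂) = 0.05314/(7.5930e-04 − 1.6057e-04) = 88.75 m.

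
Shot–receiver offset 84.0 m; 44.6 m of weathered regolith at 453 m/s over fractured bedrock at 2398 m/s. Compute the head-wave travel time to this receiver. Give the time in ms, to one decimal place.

228.4 ms

t = x/V₂ + 2h·√(V₂²−V₁²)/(V₁V₂).
√(V₂²−V₁²) = √(2398²−453²) = 2354.8 m/s; delay term = 2·44.6·2354.8/(453·2398) = 0.19336 s.
t = 84.0/2398 + 0.19336 = 0.22839 s.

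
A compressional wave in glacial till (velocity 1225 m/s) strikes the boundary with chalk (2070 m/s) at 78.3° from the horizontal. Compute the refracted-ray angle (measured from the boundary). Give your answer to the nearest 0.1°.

70.0°

Angle from the normal: 90° − 78.3° = 11.7°.
sin θ₁/V₁ = sin θ₂/V₂ ⇒ sin θ₂ = 2070·sin 11.7°/1225 = 2070·0.2028/1225 = 0.3427.
θ₂ = sin⁻¹(0.3427) = 20.04° (from vertical).
From the interface: 90° − 20.04° = 69.96°.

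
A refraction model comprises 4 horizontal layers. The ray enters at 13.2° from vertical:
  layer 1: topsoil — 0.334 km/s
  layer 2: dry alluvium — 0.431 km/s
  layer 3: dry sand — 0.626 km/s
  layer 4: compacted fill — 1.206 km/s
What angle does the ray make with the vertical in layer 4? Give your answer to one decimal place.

55.5°

Ray parameter p = sin 13.2° / 0.334 = 6.8369e-01 s/km.
sin θ_4 = p·V_4 = 6.8369e-01 × 1.206 = 0.8245.
θ_4 = 55.54° from the vertical.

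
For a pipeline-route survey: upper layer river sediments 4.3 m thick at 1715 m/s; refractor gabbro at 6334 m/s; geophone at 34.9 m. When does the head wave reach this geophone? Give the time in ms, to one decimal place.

θ_c = arcsin(V₁/V₂) = arcsin(1715/6334) = 15.71°, cos θ_c = 0.9626.
Intercept time tᵢ = 2h cos θ_c / V₁ = 2·4.3·0.9626/1715 = 0.00483 s.
t = x/V₂ + tᵢ = 34.9/6334 + 0.00483 = 0.01034 s.

10.3 ms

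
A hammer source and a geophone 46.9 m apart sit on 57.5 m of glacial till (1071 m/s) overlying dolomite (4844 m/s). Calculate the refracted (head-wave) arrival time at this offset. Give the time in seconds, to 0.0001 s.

θ_c = arcsin(V₁/V₂) = arcsin(1071/4844) = 12.77°, cos θ_c = 0.9753.
Intercept time tᵢ = 2h cos θ_c / V₁ = 2·57.5·0.9753/1071 = 0.10472 s.
t = x/V₂ + tᵢ = 46.9/4844 + 0.10472 = 0.11440 s.

0.1144 s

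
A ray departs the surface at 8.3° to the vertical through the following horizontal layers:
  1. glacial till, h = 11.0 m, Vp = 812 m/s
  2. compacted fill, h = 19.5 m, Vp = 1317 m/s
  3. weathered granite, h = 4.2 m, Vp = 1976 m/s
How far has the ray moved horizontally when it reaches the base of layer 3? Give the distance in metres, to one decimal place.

Apply Snell's law at each interface; in layer i the horizontal offset is hᵢ·tan θᵢ.
Layer 1: θ = 8.30°; offset = 11.0·tan 8.30° = 1.605 m.
Layer 2: sin θ = 1317·sin 8.3°/812 = 0.2341, θ = 13.54°; offset = 19.5·tan 13.54° = 4.696 m.
Layer 3: sin θ = 1976·sin 8.3°/812 = 0.3513, θ = 20.57°; offset = 4.2·tan 20.57° = 1.576 m.
Total horizontal offset = 7.877 m.

7.9 m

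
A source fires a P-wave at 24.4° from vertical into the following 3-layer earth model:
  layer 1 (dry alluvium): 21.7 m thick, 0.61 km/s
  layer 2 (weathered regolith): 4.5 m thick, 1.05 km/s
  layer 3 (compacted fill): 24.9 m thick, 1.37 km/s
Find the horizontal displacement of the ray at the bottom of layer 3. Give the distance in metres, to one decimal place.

Apply Snell's law at each interface; in layer i the horizontal offset is hᵢ·tan θᵢ.
Layer 1: θ = 24.40°; offset = 21.7·tan 24.40° = 9.844 m.
Layer 2: sin θ = 1.05·sin 24.4°/0.61 = 0.7111, θ = 45.32°; offset = 4.5·tan 45.32° = 4.551 m.
Layer 3: sin θ = 1.37·sin 24.4°/0.61 = 0.9278, θ = 68.09°; offset = 24.9·tan 68.09° = 61.919 m.
Total horizontal offset = 76.314 m.

76.3 m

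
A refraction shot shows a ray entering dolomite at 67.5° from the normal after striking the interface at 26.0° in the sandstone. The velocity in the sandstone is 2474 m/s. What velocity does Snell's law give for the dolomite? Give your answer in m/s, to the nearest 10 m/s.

5210 m/s

sin 26.0° = 0.4384; sin 67.5° = 0.9239.
V₂ = V₁·(sin θ₂/sin θ₁) = 2474·(0.9239/0.4384) = 5214.02 m/s.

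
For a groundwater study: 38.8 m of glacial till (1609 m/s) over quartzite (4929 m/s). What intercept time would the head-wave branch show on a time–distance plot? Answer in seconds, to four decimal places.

0.0456 s

θ_c = arcsin(V₁/V₂) = arcsin(1609/4929) = 19.05°; cos θ_c = 0.9452.
tᵢ = 2h·cos θ_c / V₁ = 2·38.8·0.9452 / 1609 = 0.04559 s.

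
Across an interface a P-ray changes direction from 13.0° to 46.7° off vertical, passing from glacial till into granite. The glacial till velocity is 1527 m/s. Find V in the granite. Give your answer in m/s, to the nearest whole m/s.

sin 13.0° = 0.2250; sin 46.7° = 0.7278.
V₂ = V₁·(sin θ₂/sin θ₁) = 1527·(0.7278/0.2250) = 4940.23 m/s.

4940 m/s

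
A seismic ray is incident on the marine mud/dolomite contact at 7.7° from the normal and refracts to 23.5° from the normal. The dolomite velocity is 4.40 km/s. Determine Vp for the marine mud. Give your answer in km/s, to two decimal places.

sin 7.7° = 0.1340; sin 23.5° = 0.3987.
V₁ = V₂·(sin θ₁/sin θ₂) = 4.40·(0.1340/0.3987) = 1.48 km/s.

1.48 km/s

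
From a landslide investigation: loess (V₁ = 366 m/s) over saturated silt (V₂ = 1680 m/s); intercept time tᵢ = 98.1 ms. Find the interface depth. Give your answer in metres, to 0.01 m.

18.39 m

h = tᵢ·V₁·V₂ / (2·√(V₂²−V₁²)).
√(V₂²−V₁²) = √(1680² − 366²) = 1639.6 m/s.
h = 0.0981 s × 366 × 1680 / (2 × 1639.6) = 18.39 m.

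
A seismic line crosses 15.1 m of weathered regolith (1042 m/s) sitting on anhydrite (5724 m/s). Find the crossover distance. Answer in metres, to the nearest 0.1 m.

36.3 m

x_cross = 2h·√((V₂+V₁)/(V₂−V₁)).
(V₂+V₁)/(V₂−V₁) = (5724+1042)/(5724−1042) = 1.4451; √ = 1.2021.
x_cross = 2·15.1·1.2021 = 36.30 m.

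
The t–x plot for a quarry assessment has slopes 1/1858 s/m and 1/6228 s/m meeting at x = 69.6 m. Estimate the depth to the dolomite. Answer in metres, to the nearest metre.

h = (x_cross/2)·√((V₂−V₁)/(V₂+V₁)).
(V₂−V₁)/(V₂+V₁) = (6228−1858)/(6228+1858) = 0.5404; √ = 0.7351.
h = (69.6/2)·0.7351 = 25.58 m.

26 m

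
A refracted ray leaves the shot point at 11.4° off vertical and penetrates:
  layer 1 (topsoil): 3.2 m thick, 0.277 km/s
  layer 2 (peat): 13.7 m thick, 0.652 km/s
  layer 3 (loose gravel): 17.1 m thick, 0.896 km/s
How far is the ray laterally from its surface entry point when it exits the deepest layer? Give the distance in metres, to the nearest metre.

Apply Snell's law at each interface; in layer i the horizontal offset is hᵢ·tan θᵢ.
Layer 1: θ = 11.40°; offset = 3.2·tan 11.40° = 0.645 m.
Layer 2: sin θ = 0.652·sin 11.4°/0.277 = 0.4652, θ = 27.73°; offset = 13.7·tan 27.73° = 7.201 m.
Layer 3: sin θ = 0.896·sin 11.4°/0.277 = 0.6394, θ = 39.74°; offset = 17.1·tan 39.74° = 14.219 m.
Σ offsets = 22.065 m.

22 m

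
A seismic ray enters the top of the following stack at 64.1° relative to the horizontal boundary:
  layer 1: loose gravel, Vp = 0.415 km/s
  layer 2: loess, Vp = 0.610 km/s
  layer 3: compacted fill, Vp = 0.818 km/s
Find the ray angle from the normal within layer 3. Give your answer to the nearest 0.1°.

From the normal: θ₁ = 90° − 64.1° = 25.9°.
Ray parameter p = sin 25.9° / 0.415 = 1.0525e+00 s/km.
sin θ_3 = p·V_3 = 1.0525e+00 × 0.818 = 0.8610.
θ_3 = arcsin 0.8610 = 59.43°.

59.4°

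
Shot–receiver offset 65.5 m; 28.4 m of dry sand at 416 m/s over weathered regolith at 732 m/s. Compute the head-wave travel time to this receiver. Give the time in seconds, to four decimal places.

θ_c = arcsin(V₁/V₂) = arcsin(416/732) = 34.63°, cos θ_c = 0.8228.
Intercept time tᵢ = 2h cos θ_c / V₁ = 2·28.4·0.8228/416 = 0.11235 s.
t = x/V₂ + tᵢ = 65.5/732 + 0.11235 = 0.20183 s.

0.2018 s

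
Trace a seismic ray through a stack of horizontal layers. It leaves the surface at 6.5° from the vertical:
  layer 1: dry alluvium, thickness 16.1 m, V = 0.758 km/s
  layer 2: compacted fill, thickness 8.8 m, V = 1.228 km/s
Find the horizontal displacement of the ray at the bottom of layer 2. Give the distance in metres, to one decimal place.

Apply Snell's law at each interface; in layer i the horizontal offset is hᵢ·tan θᵢ.
Layer 1: θ = 6.50°; offset = 16.1·tan 6.50° = 1.834 m.
Layer 2: sin θ = 1.228·sin 6.5°/0.758 = 0.1834, θ = 10.57°; offset = 8.8·tan 10.57° = 1.642 m.
Σ offsets = 3.476 m.

3.5 m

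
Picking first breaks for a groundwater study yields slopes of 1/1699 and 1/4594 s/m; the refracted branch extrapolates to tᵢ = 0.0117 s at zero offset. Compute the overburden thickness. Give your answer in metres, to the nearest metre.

θ_c = arcsin(1699/4594) = 21.71°; cos θ_c = 0.9291.
tᵢ = 2h cos θ_c/V₁ ⇒ h = tᵢ·V₁/(2 cos θ_c) = 0.0117·1699/(2·0.9291) = 10.70 m.

11 m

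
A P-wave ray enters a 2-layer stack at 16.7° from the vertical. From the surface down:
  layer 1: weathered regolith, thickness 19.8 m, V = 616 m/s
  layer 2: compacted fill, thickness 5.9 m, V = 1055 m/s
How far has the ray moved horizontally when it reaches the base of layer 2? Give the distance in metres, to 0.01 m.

p = sin θ₁/V₁ = sin 16.7°/616 = 4.6649e-04 s/m is conserved through the stack.
Layer 1: θ = 16.70°; offset = 19.8·tan 16.70° = 5.9403 m.
Layer 2: sin θ = p·1055 = 0.4922 → θ = 29.48°; offset = 5.9·tan 29.48° = 3.3356 m.
Σ offsets = 9.2759 m.

9.28 m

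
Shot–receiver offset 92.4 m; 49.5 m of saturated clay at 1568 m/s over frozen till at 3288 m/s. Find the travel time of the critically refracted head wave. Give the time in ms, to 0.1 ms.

83.6 ms

θ_c = arcsin(V₁/V₂) = arcsin(1568/3288) = 28.48°, cos θ_c = 0.8790.
Intercept time tᵢ = 2h cos θ_c / V₁ = 2·49.5·0.8790/1568 = 0.05550 s.
t = x/V₂ + tᵢ = 92.4/3288 + 0.05550 = 0.08360 s.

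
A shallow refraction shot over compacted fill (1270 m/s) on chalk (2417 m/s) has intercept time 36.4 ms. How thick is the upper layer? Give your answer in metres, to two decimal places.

θ_c = arcsin(1270/2417) = 31.70°; cos θ_c = 0.8508.
tᵢ = 2h cos θ_c/V₁ ⇒ h = tᵢ·V₁/(2 cos θ_c) = 0.0364·1270/(2·0.8508) = 27.17 m.

27.17 m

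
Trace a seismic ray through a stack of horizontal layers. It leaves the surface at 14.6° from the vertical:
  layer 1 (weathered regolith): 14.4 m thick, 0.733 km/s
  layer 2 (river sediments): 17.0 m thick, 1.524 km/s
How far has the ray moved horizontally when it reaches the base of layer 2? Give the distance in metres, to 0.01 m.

Ray parameter p = sin 14.6° / 0.733 km/s = 3.4389e-01 s/km.
Layer 1: θ = 14.60°; offset = 14.4·tan 14.60° = 3.7509 m.
Layer 2: sin θ = p·1.524 = 0.5241 → θ = 31.61°; offset = 17.0·tan 31.61° = 10.4612 m.
Total horizontal offset = 14.2121 m.

14.21 m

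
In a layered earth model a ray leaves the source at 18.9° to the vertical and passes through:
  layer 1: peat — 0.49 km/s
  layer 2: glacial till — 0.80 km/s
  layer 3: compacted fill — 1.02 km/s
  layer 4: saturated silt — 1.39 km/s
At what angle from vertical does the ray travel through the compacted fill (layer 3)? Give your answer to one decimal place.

42.4°

Ray parameter p = sin 18.9° / 0.49 = 6.6106e-01 s/km.
sin θ_3 = p·V_3 = 6.6106e-01 × 1.02 = 0.6743.
θ_3 = 42.40° from the vertical.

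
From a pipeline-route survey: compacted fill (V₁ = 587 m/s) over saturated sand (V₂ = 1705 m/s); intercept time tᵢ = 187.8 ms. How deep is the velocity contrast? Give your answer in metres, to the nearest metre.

h = tᵢ·V₁·V₂ / (2·√(V₂²−V₁²)).
√(V₂²−V₁²) = √(1705² − 587²) = 1600.8 m/s.
h = 0.1878 s × 587 × 1705 / (2 × 1600.8) = 58.71 m.

59 m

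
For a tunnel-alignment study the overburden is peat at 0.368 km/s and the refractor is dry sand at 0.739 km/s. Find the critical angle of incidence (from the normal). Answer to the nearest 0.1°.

29.9°

At critical incidence the refracted ray runs along the interface (θ₂ = 90°), so sin θ_c = V₁/V₂.
θ_c = arcsin(0.368/0.739) = arcsin 0.4980 = 29.87°.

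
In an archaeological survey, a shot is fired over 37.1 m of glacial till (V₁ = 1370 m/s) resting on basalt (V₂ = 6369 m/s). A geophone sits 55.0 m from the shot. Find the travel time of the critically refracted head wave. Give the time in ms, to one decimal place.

61.5 ms

θ_c = arcsin(V₁/V₂) = arcsin(1370/6369) = 12.42°, cos θ_c = 0.9766.
Intercept time tᵢ = 2h cos θ_c / V₁ = 2·37.1·0.9766/1370 = 0.05289 s.
t = x/V₂ + tᵢ = 55.0/6369 + 0.05289 = 0.06153 s.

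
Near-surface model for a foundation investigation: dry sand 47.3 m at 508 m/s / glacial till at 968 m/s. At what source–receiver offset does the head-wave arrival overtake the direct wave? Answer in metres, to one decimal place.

169.5 m

θ_c = arcsin(508/968) = 31.65°, so cos θ_c = 0.8512 and tᵢ = 2h cos θ_c/V₁ = 0.1585 s.
At crossover x/V₁ = x/V₂ + tᵢ ⇒ x = tᵢ/(1/V₁ − 1/V₂) = 0.15852/(1.9685e-03 − 1.0331e-03) = 169.46 m.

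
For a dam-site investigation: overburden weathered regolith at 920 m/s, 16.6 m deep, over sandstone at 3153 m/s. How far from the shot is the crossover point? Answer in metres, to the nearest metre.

45 m

θ_c = arcsin(920/3153) = 16.96°, so cos θ_c = 0.9565 and tᵢ = 2h cos θ_c/V₁ = 0.0345 s.
At crossover x/V₁ = x/V₂ + tᵢ ⇒ x = tᵢ/(1/V₁ − 1/V₂) = 0.03452/(1.0870e-03 − 3.1716e-04) = 44.84 m.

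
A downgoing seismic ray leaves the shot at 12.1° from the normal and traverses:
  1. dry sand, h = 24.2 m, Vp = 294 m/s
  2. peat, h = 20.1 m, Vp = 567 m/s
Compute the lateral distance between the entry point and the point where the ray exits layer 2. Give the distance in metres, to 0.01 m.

14.07 m

p = sin θ₁/V₁ = sin 12.1°/294 = 7.1299e-04 s/m is conserved through the stack.
Layer 1: θ = 12.10°; offset = 24.2·tan 12.10° = 5.1880 m.
Layer 2: sin θ = p·567 = 0.4043 → θ = 23.85°; offset = 20.1·tan 23.85° = 8.8840 m.
Summing the layer offsets gives 14.0721 m.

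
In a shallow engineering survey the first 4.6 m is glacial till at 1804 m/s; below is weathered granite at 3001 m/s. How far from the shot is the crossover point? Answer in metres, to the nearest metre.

θ_c = arcsin(1804/3001) = 36.95°, so cos θ_c = 0.7991 and tᵢ = 2h cos θ_c/V₁ = 0.0041 s.
At crossover x/V₁ = x/V₂ + tᵢ ⇒ x = tᵢ/(1/V₁ − 1/V₂) = 0.00408/(5.5432e-04 − 3.3322e-04) = 18.43 m.

18 m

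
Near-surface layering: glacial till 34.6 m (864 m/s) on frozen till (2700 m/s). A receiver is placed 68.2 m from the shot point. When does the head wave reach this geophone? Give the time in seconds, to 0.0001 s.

θ_c = arcsin(V₁/V₂) = arcsin(864/2700) = 18.66°, cos θ_c = 0.9474.
Intercept time tᵢ = 2h cos θ_c / V₁ = 2·34.6·0.9474/864 = 0.07588 s.
t = x/V₂ + tᵢ = 68.2/2700 + 0.07588 = 0.10114 s.

0.1011 s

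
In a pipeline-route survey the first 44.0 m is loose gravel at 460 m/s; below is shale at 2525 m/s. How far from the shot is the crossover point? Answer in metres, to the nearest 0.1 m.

x_cross = 2h·√((V₂+V₁)/(V₂−V₁)).
(V₂+V₁)/(V₂−V₁) = (2525+460)/(2525−460) = 1.4455; √ = 1.2023.
x_cross = 2·44.0·1.2023 = 105.80 m.

105.8 m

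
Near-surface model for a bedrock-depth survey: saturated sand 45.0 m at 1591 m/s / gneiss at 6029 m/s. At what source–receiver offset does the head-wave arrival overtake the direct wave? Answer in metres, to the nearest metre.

118 m

θ_c = arcsin(1591/6029) = 15.30°, so cos θ_c = 0.9646 and tᵢ = 2h cos θ_c/V₁ = 0.0546 s.
At crossover x/V₁ = x/V₂ + tᵢ ⇒ x = tᵢ/(1/V₁ − 1/V₂) = 0.05456/(6.2854e-04 − 1.6586e-04) = 117.93 m.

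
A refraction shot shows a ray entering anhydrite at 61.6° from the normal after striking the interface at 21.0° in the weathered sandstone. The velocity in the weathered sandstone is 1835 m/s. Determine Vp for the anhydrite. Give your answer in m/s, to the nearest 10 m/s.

4500 m/s

sin 21.0° = 0.3584; sin 61.6° = 0.8796.
V₂ = V₁·(sin θ₂/sin θ₁) = 1835·(0.8796/0.3584) = 4504.18 m/s.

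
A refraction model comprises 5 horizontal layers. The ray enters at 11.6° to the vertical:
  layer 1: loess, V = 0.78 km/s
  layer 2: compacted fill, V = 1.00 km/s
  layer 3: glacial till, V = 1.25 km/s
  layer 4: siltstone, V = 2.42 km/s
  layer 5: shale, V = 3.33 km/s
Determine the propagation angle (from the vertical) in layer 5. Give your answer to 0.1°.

59.1°

Ray parameter p = sin 11.6° / 0.78 = 2.5779e-01 s/km.
sin θ_5 = p·V_5 = 2.5779e-01 × 3.33 = 0.8584.
θ_5 = arcsin 0.8584 = 59.14°.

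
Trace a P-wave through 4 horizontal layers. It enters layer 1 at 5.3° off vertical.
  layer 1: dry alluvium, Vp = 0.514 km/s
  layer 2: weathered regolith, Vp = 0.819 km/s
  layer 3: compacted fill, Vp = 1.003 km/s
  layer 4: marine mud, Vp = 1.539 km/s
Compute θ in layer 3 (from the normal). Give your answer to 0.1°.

10.4°

Ray parameter p = sin 5.3° / 0.514 = 1.7971e-01 s/km.
sin θ_3 = p·V_3 = 1.7971e-01 × 1.003 = 0.1802.
θ_3 = arcsin 0.1802 = 10.38°.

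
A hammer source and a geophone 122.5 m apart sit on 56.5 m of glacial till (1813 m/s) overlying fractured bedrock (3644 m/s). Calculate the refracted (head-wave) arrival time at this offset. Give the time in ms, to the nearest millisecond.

88 ms

θ_c = arcsin(V₁/V₂) = arcsin(1813/3644) = 29.84°, cos θ_c = 0.8674.
Intercept time tᵢ = 2h cos θ_c / V₁ = 2·56.5·0.8674/1813 = 0.05407 s.
t = x/V₂ + tᵢ = 122.5/3644 + 0.05407 = 0.08768 s.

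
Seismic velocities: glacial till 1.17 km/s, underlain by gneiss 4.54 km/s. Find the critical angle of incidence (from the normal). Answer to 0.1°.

14.9°

Critical incidence: sin θ_c = V₁/V₂ = 1.17/4.54 = 0.2577.
θ_c = arcsin 0.2577 = 14.93°.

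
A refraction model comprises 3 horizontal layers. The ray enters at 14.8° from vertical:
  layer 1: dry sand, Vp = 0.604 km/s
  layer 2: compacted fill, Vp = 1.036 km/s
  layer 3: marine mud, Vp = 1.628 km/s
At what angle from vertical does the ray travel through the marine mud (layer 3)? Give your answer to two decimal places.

43.51°

Ray parameter p = sin 14.8° / 0.604 = 4.2292e-01 s/km.
sin θ_3 = p·V_3 = 4.2292e-01 × 1.628 = 0.6885.
θ_3 = arcsin 0.6885 = 43.51°.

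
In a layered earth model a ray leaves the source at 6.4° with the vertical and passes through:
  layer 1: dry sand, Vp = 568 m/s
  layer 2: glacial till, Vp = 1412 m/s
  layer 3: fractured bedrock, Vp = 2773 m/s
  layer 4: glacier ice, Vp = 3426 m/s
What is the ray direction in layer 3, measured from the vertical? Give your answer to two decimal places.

Snell's law across each interface conserves sin θ / V, so sin θ_3 = V_3·sin θ₁/V₁.
sin θ_3 = 2773 × sin 6.4° / 568 = 0.5442.
θ_3 = 32.97° from the vertical.

32.97°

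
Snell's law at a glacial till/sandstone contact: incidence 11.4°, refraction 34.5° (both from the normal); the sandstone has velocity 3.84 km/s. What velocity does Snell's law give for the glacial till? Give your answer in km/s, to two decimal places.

Snell's law: sin 11.4°/V₁ = sin 34.5°/V₂.
V₁ = V₂·sin 11.4°/sin 34.5° = 3.84 × 0.3490 = 1.34 km/s.

1.34 km/s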